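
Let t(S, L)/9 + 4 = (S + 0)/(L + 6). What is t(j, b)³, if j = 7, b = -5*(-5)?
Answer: -1167575877/29791 ≈ -39192.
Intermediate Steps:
b = 25
t(S, L) = -36 + 9*S/(6 + L) (t(S, L) = -36 + 9*((S + 0)/(L + 6)) = -36 + 9*(S/(6 + L)) = -36 + 9*S/(6 + L))
t(j, b)³ = (9*(-24 + 7 - 4*25)/(6 + 25))³ = (9*(-24 + 7 - 100)/31)³ = (9*(1/31)*(-117))³ = (-1053/31)³ = -1167575877/29791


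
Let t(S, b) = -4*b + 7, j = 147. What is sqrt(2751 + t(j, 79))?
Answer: sqrt(2442) ≈ 49.417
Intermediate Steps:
t(S, b) = 7 - 4*b
sqrt(2751 + t(j, 79)) = sqrt(2751 + (7 - 4*79)) = sqrt(2751 + (7 - 316)) = sqrt(2751 - 309) = sqrt(2442)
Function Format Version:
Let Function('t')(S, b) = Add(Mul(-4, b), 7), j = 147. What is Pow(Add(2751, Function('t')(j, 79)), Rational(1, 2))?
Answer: Pow(2442, Rational(1, 2)) ≈ 49.417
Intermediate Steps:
Function('t')(S, b) = Add(7, Mul(-4, b))
Pow(Add(2751, Function('t')(j, 79)), Rational(1, 2)) = Pow(Add(2751, Add(7, Mul(-4, 79))), Rational(1, 2)) = Pow(Add(2751, Add(7, -316)), Rational(1, 2)) = Pow(Add(2751, -309), Rational(1, 2)) = Pow(2442, Rational(1, 2))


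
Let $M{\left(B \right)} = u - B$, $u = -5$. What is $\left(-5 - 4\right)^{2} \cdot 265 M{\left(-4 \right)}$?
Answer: $-21465$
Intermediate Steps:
$M{\left(B \right)} = -5 - B$
$\left(-5 - 4\right)^{2} \cdot 265 M{\left(-4 \right)} = \left(-5 - 4\right)^{2} \cdot 265 \left(-5 - -4\right) = \left(-9\right)^{2} \cdot 265 \left(-5 + 4\right) = 81 \cdot 265 \left(-1\right) = 21465 \left(-1\right) = -21465$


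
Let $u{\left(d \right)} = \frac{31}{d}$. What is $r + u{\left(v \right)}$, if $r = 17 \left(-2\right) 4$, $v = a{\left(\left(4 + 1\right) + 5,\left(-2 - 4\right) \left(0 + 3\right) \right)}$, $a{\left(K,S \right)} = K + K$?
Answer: $- \frac{2689}{20} \approx -134.45$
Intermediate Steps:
$a{\left(K,S \right)} = 2 K$
$v = 20$ ($v = 2 \left(\left(4 + 1\right) + 5\right) = 2 \left(5 + 5\right) = 2 \cdot 10 = 20$)
$r = -136$ ($r = \left(-34\right) 4 = -136$)
$r + u{\left(v \right)} = -136 + \frac{31}{20} = - \frac{2689}{20}$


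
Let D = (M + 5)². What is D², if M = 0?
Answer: 625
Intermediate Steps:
D = 25 (D = (0 + 5)² = 5² = 25)
D² = 25² = 625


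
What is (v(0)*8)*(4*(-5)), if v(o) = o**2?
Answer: 0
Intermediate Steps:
(v(0)*8)*(4*(-5)) = (0**2*8)*(4*(-5)) = (0*8)*(-20) = 0*(-20) = 0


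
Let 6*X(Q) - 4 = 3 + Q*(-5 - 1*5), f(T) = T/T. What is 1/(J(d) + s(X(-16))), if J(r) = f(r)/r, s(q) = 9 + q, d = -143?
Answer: 858/31597 ≈ 0.027154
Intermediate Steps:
f(T) = 1
X(Q) = 7/6 - 5*Q/3 (X(Q) = 2/3 + (3 + Q*(-5 - 1*5))/6 = 2/3 + (3 + Q*(-5 - 5))/6 = 2/3 + (3 + Q*(-10))/6 = 2/3 + (3 - 10*Q)/6 = 2/3 + (1/2 - 5*Q/3) = 7/6 - 5*Q/3)
J(r) = 1/r
1/(J(d) + s(X(-16))) = 1/(1/(-143) + (9 + (7/6 - 5/3*(-16)))) = 1/(-1/143 + (9 + (7/6 + 80/3))) = 1/(-1/143 + (9 + 167/6)) = 1/(-1/143 + 221/6) = 1/(31597/858) = 858/31597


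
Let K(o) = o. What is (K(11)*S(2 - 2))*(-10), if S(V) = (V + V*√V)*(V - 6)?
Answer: 0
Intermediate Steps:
S(V) = (-6 + V)*(V + V^(3/2)) (S(V) = (V + V^(3/2))*(-6 + V) = (-6 + V)*(V + V^(3/2)))
(K(11)*S(2 - 2))*(-10) = (11*((2 - 2)² + (2 - 2)^(5/2) - 6*(2 - 2) - 6*(2 - 2)^(3/2)))*(-10) = (11*(0² + 0^(5/2) - 6*0 - 6*0^(3/2)))*(-10) = (11*(0 + 0 + 0 - 6*0))*(-10) = (11*(0 + 0 + 0 + 0))*(-10) = (11*0)*(-10) = 0*(-10) = 0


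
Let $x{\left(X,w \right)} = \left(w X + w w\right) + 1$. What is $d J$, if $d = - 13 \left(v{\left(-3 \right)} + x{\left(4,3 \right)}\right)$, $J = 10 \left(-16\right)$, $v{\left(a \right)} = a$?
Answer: $39520$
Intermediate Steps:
$J = -160$
$x{\left(X,w \right)} = 1 + w^{2} + X w$ ($x{\left(X,w \right)} = \left(X w + w^{2}\right) + 1 = \left(w^{2} + X w\right) + 1 = 1 + w^{2} + X w$)
$d = -247$ ($d = - 13 \left(-3 + \left(1 + 3^{2} + 4 \cdot 3\right)\right) = - 13 \left(-3 + \left(1 + 9 + 12\right)\right) = - 13 \left(-3 + 22\right) = \left(-13\right) 19 = -247$)
$d J = \left(-247\right) \left(-160\right) = 39520$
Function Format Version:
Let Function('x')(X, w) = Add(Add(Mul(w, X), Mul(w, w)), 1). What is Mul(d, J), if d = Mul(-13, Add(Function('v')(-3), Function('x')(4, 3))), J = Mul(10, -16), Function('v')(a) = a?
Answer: 39520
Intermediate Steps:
J = -160
Function('x')(X, w) = Add(1, Pow(w, 2), Mul(X, w)) (Function('x')(X, w) = Add(Add(Mul(X, w), Pow(w, 2)), 1) = Add(Add(Pow(w, 2), Mul(X, w)), 1) = Add(1, Pow(w, 2), Mul(X, w)))
d = -247 (d = Mul(-13, Add(-3, Add(1, Pow(3, 2), Mul(4, 3)))) = Mul(-13, Add(-3, Add(1, 9, 12))) = Mul(-13, Add(-3, 22)) = Mul(-13, 19) = -247)
Mul(d, J) = Mul(-247, -160) = 39520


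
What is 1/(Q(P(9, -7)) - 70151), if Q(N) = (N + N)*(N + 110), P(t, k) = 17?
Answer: -1/65833 ≈ -1.5190e-5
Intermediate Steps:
Q(N) = 2*N*(110 + N) (Q(N) = (2*N)*(110 + N) = 2*N*(110 + N))
1/(Q(P(9, -7)) - 70151) = 1/(2*17*(110 + 17) - 70151) = 1/(2*17*127 - 70151) = 1/(4318 - 70151) = 1/(-65833) = -1/65833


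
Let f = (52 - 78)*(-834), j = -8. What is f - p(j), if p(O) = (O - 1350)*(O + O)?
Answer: -44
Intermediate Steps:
p(O) = 2*O*(-1350 + O) (p(O) = (-1350 + O)*(2*O) = 2*O*(-1350 + O))
f = 21684 (f = -26*(-834) = 21684)
f - p(j) = 21684 - 2*(-8)*(-1350 - 8) = 21684 - 2*(-8)*(-1358) = 21684 - 1*21728 = 21684 - 21728 = -44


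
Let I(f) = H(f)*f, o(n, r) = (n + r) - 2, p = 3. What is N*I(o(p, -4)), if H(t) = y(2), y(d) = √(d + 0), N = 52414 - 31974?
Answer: -61320*√2 ≈ -86720.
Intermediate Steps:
N = 20440
y(d) = √d
H(t) = √2
o(n, r) = -2 + n + r
I(f) = f*√2 (I(f) = √2*f = f*√2)
N*I(o(p, -4)) = 20440*((-2 + 3 - 4)*√2) = 20440*(-3*√2) = -61320*√2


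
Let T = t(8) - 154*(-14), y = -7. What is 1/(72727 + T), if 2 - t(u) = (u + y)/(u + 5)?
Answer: 13/973504 ≈ 1.3354e-5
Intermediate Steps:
t(u) = 2 - (-7 + u)/(5 + u) (t(u) = 2 - (u - 7)/(u + 5) = 2 - (-7 + u)/(5 + u))
T = 28053/13 (T = (17 + 8)/(5 + 8) - 154*(-14) = 25/13 + 2156 = 28053/13 ≈ 2157.9)
1/(72727 + T) = 1/(72727 + 28053/13) = 1/(973504/13) = 13/973504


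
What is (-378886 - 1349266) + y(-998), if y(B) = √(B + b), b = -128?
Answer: -1728152 + I*√1126 ≈ -1.7282e+6 + 33.556*I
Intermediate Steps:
y(B) = √(-128 + B) (y(B) = √(B - 128) = √(-128 + B))
(-378886 - 1349266) + y(-998) = (-378886 - 1349266) + √(-128 - 998) = -1728152 + √(-1126) = -1728152 + I*√1126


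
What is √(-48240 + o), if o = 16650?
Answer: 9*I*√390 ≈ 177.74*I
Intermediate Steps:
√(-48240 + o) = √(-48240 + 16650) = √(-31590) = 9*I*√390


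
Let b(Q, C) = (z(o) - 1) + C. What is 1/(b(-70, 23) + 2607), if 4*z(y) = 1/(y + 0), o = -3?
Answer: 12/31547 ≈ 0.00038038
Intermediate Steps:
z(y) = 1/(4*y) (z(y) = 1/(4*(y + 0)) = 1/(4*y))
b(Q, C) = -13/12 + C (b(Q, C) = ((¼)/(-3) - 1) + C = ((¼)*(-⅓) - 1) + C = (-1/12 - 1) + C = -13/12 + C)
1/(b(-70, 23) + 2607) = 1/((-13/12 + 23) + 2607) = 1/(263/12 + 2607) = 1/(31547/12) = 12/31547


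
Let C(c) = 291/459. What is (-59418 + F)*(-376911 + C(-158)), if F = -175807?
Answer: 13564787349350/153 ≈ 8.8659e+10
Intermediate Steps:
C(c) = 97/153 (C(c) = 291*(1/459) = 97/153)
(-59418 + F)*(-376911 + C(-158)) = (-59418 - 175807)*(-376911 + 97/153) = -235225*(-57667286/153) = 13564787349350/153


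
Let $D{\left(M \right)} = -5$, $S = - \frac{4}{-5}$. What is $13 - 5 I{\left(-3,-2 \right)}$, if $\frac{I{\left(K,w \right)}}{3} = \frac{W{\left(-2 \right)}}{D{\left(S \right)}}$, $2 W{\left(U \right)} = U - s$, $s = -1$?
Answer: $\frac{23}{2} \approx 11.5$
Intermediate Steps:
$W{\left(U \right)} = \frac{1}{2} + \frac{U}{2}$ ($W{\left(U \right)} = \frac{U - -1}{2} = \frac{U + 1}{2} = \frac{1 + U}{2} = \frac{1}{2} + \frac{U}{2}$)
$S = \frac{4}{5}$ ($S = \left(-4\right) \left(- \frac{1}{5}\right) = \frac{4}{5} \approx 0.8$)
$I{\left(K,w \right)} = \frac{3}{10}$ ($I{\left(K,w \right)} = 3 \frac{\frac{1}{2} + \frac{1}{2} \left(-2\right)}{-5} = 3 \left(\frac{1}{2} - 1\right) \left(- \frac{1}{5}\right) = 3 \left(\left(- \frac{1}{2}\right) \left(- \frac{1}{5}\right)\right) = 3 \cdot \frac{1}{10} = \frac{3}{10}$)
$13 - 5 I{\left(-3,-2 \right)} = 13 - \frac{3}{2} = \frac{23}{2}$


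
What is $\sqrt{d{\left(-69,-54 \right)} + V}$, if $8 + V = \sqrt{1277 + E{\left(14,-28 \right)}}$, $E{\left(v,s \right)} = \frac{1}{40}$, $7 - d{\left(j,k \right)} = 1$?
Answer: $\frac{\sqrt{-200 + 5 \sqrt{510810}}}{10} \approx 5.8082$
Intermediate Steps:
$d{\left(j,k \right)} = 6$ ($d{\left(j,k \right)} = 7 - 1 = 6$)
$E{\left(v,s \right)} = \frac{1}{40}$
$V = -8 + \frac{\sqrt{510810}}{20}$ ($V = -8 + \sqrt{1277 + \frac{1}{40}} = -8 + \sqrt{\frac{51081}{40}} = -8 + \frac{\sqrt{510810}}{20} \approx 27.735$)
$\sqrt{d{\left(-69,-54 \right)} + V} = \sqrt{6 - \left(8 - \frac{\sqrt{510810}}{20}\right)} = \sqrt{-2 + \frac{\sqrt{510810}}{20}}$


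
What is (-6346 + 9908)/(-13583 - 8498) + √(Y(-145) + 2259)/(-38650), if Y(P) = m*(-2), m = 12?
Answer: -3562/22081 - √2235/38650 ≈ -0.16254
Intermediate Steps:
Y(P) = -24 (Y(P) = 12*(-2) = -24)
(-6346 + 9908)/(-13583 - 8498) + √(Y(-145) + 2259)/(-38650) = (-6346 + 9908)/(-13583 - 8498) + √(-24 + 2259)/(-38650) = 3562/(-22081) + √2235*(-1/38650) = 3562*(-1/22081) - √2235/38650 = -3562/22081 - √2235/38650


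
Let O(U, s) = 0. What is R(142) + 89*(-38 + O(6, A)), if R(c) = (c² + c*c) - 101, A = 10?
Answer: 36845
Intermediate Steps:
R(c) = -101 + 2*c² (R(c) = (c² + c²) - 101 = 2*c² - 101 = -101 + 2*c²)
R(142) + 89*(-38 + O(6, A)) = (-101 + 2*142²) + 89*(-38 + 0) = (-101 + 2*20164) + 89*(-38) = (-101 + 40328) - 3382 = 40227 - 3382 = 36845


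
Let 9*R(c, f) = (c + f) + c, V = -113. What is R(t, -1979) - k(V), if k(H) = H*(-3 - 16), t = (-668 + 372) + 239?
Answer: -21416/9 ≈ -2379.6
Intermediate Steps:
t = -57 (t = -296 + 239 = -57)
R(c, f) = f/9 + 2*c/9 (R(c, f) = ((c + f) + c)/9 = (f + 2*c)/9 = f/9 + 2*c/9)
k(H) = -19*H (k(H) = H*(-19) = -19*H)
R(t, -1979) - k(V) = ((⅑)*(-1979) + (2/9)*(-57)) - (-19)*(-113) = (-1979/9 - 38/3) - 1*2147 = -2093/9 - 2147 = -21416/9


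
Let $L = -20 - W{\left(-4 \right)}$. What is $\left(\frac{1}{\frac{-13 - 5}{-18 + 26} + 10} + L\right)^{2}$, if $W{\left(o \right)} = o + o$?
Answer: $\frac{135424}{961} \approx 140.92$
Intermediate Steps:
$W{\left(o \right)} = 2 o$
$L = -12$ ($L = -20 - 2 \left(-4\right) = -20 - -8 = -20 + 8 = -12$)
$\left(\frac{1}{\frac{-13 - 5}{-18 + 26} + 10} + L\right)^{2} = \left(\frac{1}{\frac{-13 - 5}{-18 + 26} + 10} - 12\right)^{2} = \left(\frac{1}{- \frac{18}{8} + 10} - 12\right)^{2} = \left(\frac{1}{\left(-18\right) \frac{1}{8} + 10} - 12\right)^{2} = \left(\frac{1}{- \frac{9}{4} + 10} - 12\right)^{2} = \left(\frac{1}{\frac{31}{4}} - 12\right)^{2} = \left(\frac{4}{31} - 12\right)^{2} = \left(- \frac{368}{31}\right)^{2} = \frac{135424}{961}$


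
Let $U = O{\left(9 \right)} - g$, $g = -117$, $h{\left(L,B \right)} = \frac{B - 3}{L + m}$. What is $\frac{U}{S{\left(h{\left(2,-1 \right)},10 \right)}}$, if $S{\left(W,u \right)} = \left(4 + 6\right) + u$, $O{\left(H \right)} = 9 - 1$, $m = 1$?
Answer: $\frac{25}{4} \approx 6.25$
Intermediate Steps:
$h{\left(L,B \right)} = \frac{-3 + B}{1 + L}$ ($h{\left(L,B \right)} = \frac{B - 3}{L + 1} = \frac{-3 + B}{1 + L}$)
$O{\left(H \right)} = 8$
$S{\left(W,u \right)} = 10 + u$
$U = 125$ ($U = 8 - -117 = 8 + 117 = 125$)
$\frac{U}{S{\left(h{\left(2,-1 \right)},10 \right)}} = \frac{125}{10 + 10} = \frac{125}{20} = 125 \cdot \frac{1}{20} = \frac{25}{4}$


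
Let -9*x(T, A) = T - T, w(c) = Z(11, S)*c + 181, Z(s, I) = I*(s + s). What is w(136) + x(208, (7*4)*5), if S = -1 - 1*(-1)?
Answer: 181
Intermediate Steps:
S = 0 (S = -1 + 1 = 0)
Z(s, I) = 2*I*s (Z(s, I) = I*(2*s) = 2*I*s)
w(c) = 181 (w(c) = (2*0*11)*c + 181 = 0*c + 181 = 0 + 181 = 181)
x(T, A) = 0 (x(T, A) = -(T - T)/9 = -⅑*0 = 0)
w(136) + x(208, (7*4)*5) = 181 + 0 = 181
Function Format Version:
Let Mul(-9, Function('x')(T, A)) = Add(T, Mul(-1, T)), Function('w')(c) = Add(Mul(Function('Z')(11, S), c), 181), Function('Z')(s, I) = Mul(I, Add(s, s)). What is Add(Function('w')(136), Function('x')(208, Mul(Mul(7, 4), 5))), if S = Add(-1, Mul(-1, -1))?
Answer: 181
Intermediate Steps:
S = 0 (S = Add(-1, 1) = 0)
Function('Z')(s, I) = Mul(2, I, s) (Function('Z')(s, I) = Mul(I, Mul(2, s)) = Mul(2, I, s))
Function('w')(c) = 181 (Function('w')(c) = Add(Mul(Mul(2, 0, 11), c), 181) = Add(Mul(0, c), 181) = Add(0, 181) = 181)
Function('x')(T, A) = 0 (Function('x')(T, A) = Mul(Rational(-1, 9), Add(T, Mul(-1, T))) = Mul(Rational(-1, 9), 0) = 0)
Add(Function('w')(136), Function('x')(208, Mul(Mul(7, 4), 5))) = Add(181, 0) = 181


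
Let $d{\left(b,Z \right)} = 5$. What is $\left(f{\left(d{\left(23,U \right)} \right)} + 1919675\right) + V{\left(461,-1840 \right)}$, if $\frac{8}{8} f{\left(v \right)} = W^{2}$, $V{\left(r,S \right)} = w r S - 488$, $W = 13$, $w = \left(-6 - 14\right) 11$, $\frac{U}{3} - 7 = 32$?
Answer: $188532156$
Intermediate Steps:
$U = 117$ ($U = 21 + 3 \cdot 32 = 21 + 96 = 117$)
$w = -220$ ($w = \left(-20\right) 11 = -220$)
$V{\left(r,S \right)} = -488 - 220 S r$ ($V{\left(r,S \right)} = - 220 r S - 488 = - 220 S r - 488 = -488 - 220 S r$)
$f{\left(v \right)} = 169$ ($f{\left(v \right)} = 13^{2} = 169$)
$\left(f{\left(d{\left(23,U \right)} \right)} + 1919675\right) + V{\left(461,-1840 \right)} = \left(169 + 1919675\right) - \left(488 - 186612800\right) = 1919844 + \left(-488 + 186612800\right) = 1919844 + 186612312 = 188532156$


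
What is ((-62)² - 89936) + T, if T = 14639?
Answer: -71453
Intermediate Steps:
((-62)² - 89936) + T = ((-62)² - 89936) + 14639 = (3844 - 89936) + 14639 = -86092 + 14639 = -71453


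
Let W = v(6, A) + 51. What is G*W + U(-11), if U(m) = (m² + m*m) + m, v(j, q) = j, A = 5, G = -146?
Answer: -8091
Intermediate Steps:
U(m) = m + 2*m² (U(m) = (m² + m²) + m = 2*m² + m = m + 2*m²)
W = 57 (W = 6 + 51 = 57)
G*W + U(-11) = -146*57 - 11*(1 + 2*(-11)) = -8322 - 11*(1 - 22) = -8322 - 11*(-21) = -8322 + 231 = -8091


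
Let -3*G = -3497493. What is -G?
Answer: -1165831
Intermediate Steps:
G = 1165831 (G = -1/3*(-3497493) = 1165831)
-G = -1*1165831 = -1165831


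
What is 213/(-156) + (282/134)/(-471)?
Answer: -749293/546988 ≈ -1.3699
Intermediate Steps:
213/(-156) + (282/134)/(-471) = 213*(-1/156) + (282*(1/134))*(-1/471) = -71/52 + (141/67)*(-1/471) = -71/52 - 47/10519 = -749293/546988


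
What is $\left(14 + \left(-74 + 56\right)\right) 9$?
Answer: $-36$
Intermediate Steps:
$\left(14 + \left(-74 + 56\right)\right) 9 = \left(14 - 18\right) 9 = \left(-4\right) 9 = -36$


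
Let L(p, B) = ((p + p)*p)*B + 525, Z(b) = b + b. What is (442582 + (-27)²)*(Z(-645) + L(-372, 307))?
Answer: 37666810613421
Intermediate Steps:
Z(b) = 2*b
L(p, B) = 525 + 2*B*p² (L(p, B) = ((2*p)*p)*B + 525 = (2*p²)*B + 525 = 2*B*p² + 525 = 525 + 2*B*p²)
(442582 + (-27)²)*(Z(-645) + L(-372, 307)) = (442582 + (-27)²)*(2*(-645) + (525 + 2*307*(-372)²)) = (442582 + 729)*(-1290 + (525 + 2*307*138384)) = 443311*(-1290 + (525 + 84967776)) = 443311*(-1290 + 84968301) = 443311*84967011 = 37666810613421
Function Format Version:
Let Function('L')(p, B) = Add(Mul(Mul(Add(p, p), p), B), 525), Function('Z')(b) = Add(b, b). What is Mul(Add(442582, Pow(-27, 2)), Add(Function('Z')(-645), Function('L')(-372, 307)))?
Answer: 37666810613421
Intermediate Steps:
Function('Z')(b) = Mul(2, b)
Function('L')(p, B) = Add(525, Mul(2, B, Pow(p, 2))) (Function('L')(p, B) = Add(Mul(Mul(Mul(2, p), p), B), 525) = Add(Mul(Mul(2, Pow(p, 2)), B), 525) = Add(Mul(2, B, Pow(p, 2)), 525) = Add(525, Mul(2, B, Pow(p, 2))))
Mul(Add(442582, Pow(-27, 2)), Add(Function('Z')(-645), Function('L')(-372, 307))) = Mul(Add(442582, Pow(-27, 2)), Add(Mul(2, -645), Add(525, Mul(2, 307, Pow(-372, 2))))) = Mul(Add(442582, 729), Add(-1290, Add(525, Mul(2, 307, 138384)))) = Mul(443311, Add(-1290, Add(525, 84967776))) = Mul(443311, Add(-1290, 84968301)) = Mul(443311, 84967011) = 37666810613421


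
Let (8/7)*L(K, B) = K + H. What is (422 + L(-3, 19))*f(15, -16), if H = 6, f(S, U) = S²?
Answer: 764325/8 ≈ 95541.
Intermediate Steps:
L(K, B) = 21/4 + 7*K/8 (L(K, B) = 7*(K + 6)/8 = 7*(6 + K)/8 = 21/4 + 7*K/8)
(422 + L(-3, 19))*f(15, -16) = (422 + (21/4 + (7/8)*(-3)))*15² = (422 + (21/4 - 21/8))*225 = (422 + 21/8)*225 = (3397/8)*225 = 764325/8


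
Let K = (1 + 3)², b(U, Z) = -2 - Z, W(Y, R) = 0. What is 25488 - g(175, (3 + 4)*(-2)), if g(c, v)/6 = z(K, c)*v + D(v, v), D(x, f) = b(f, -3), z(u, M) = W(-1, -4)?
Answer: 25482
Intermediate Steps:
K = 16 (K = 4² = 16)
z(u, M) = 0
D(x, f) = 1 (D(x, f) = -2 - 1*(-3) = -2 + 3 = 1)
g(c, v) = 6 (g(c, v) = 6*(0*v + 1) = 6*(0 + 1) = 6*1 = 6)
25488 - g(175, (3 + 4)*(-2)) = 25488 - 1*6 = 25488 - 6 = 25482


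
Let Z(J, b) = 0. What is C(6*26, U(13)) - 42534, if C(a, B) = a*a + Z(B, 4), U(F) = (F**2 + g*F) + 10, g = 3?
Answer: -18198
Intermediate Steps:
U(F) = 10 + F**2 + 3*F (U(F) = (F**2 + 3*F) + 10 = 10 + F**2 + 3*F)
C(a, B) = a**2 (C(a, B) = a*a + 0 = a**2 + 0 = a**2)
C(6*26, U(13)) - 42534 = (6*26)**2 - 42534 = 156**2 - 42534 = 24336 - 42534 = -18198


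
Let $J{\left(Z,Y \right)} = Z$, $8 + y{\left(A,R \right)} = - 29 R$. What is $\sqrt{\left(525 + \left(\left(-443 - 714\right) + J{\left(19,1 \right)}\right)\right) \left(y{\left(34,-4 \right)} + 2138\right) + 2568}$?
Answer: $31 i \sqrt{1430} \approx 1172.3 i$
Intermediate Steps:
$y{\left(A,R \right)} = -8 - 29 R$
$\sqrt{\left(525 + \left(\left(-443 - 714\right) + J{\left(19,1 \right)}\right)\right) \left(y{\left(34,-4 \right)} + 2138\right) + 2568} = \sqrt{\left(525 + \left(\left(-443 - 714\right) + 19\right)\right) \left(\left(-8 - -116\right) + 2138\right) + 2568} = \sqrt{\left(525 + \left(-1157 + 19\right)\right) \left(\left(-8 + 116\right) + 2138\right) + 2568} = \sqrt{\left(525 - 1138\right) \left(108 + 2138\right) + 2568} = \sqrt{\left(-613\right) 2246 + 2568} = \sqrt{-1376798 + 2568} = \sqrt{-1374230} = 31 i \sqrt{1430}$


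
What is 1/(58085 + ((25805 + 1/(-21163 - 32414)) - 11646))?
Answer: 53577/3870616787 ≈ 1.3842e-5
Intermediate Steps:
1/(58085 + ((25805 + 1/(-21163 - 32414)) - 11646)) = 1/(58085 + ((25805 + 1/(-53577)) - 11646)) = 1/(58085 + ((25805 - 1/53577) - 11646)) = 1/(58085 + (1382554484/53577 - 11646)) = 1/(58085 + 758596742/53577) = 1/(3870616787/53577) = 53577/3870616787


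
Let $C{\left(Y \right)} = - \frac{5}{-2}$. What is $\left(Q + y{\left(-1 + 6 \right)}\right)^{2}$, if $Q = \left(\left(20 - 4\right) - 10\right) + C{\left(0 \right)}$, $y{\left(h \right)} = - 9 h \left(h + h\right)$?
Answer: $\frac{779689}{4} \approx 1.9492 \cdot 10^{5}$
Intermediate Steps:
$C{\left(Y \right)} = \frac{5}{2}$ ($C{\left(Y \right)} = \left(-5\right) \left(- \frac{1}{2}\right) = \frac{5}{2}$)
$y{\left(h \right)} = - 18 h^{2}$ ($y{\left(h \right)} = - 9 h 2 h = - 18 h^{2}$)
$Q = \frac{17}{2}$ ($Q = \left(\left(20 - 4\right) - 10\right) + \frac{5}{2} = \left(16 - 10\right) + \frac{5}{2} = 6 + \frac{5}{2} = \frac{17}{2} \approx 8.5$)
$\left(Q + y{\left(-1 + 6 \right)}\right)^{2} = \left(\frac{17}{2} - 18 \left(-1 + 6\right)^{2}\right)^{2} = \left(\frac{17}{2} - 18 \cdot 5^{2}\right)^{2} = \left(\frac{17}{2} - 450\right)^{2} = \left(- \frac{883}{2}\right)^{2} = \frac{779689}{4}$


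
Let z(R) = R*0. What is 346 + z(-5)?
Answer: 346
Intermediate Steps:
z(R) = 0
346 + z(-5) = 346 + 0 = 346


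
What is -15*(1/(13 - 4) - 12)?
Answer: 535/3 ≈ 178.33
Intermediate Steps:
-15*(1/(13 - 4) - 12) = -15*(1/9 - 12) = -15*(⅑ - 12) = -15*(-107/9) = 535/3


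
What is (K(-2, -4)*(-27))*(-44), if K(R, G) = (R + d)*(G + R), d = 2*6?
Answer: -71280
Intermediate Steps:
d = 12
K(R, G) = (12 + R)*(G + R) (K(R, G) = (R + 12)*(G + R) = (12 + R)*(G + R))
(K(-2, -4)*(-27))*(-44) = (((-2)**2 + 12*(-4) + 12*(-2) - 4*(-2))*(-27))*(-44) = ((4 - 48 - 24 + 8)*(-27))*(-44) = -60*(-27)*(-44) = 1620*(-44) = -71280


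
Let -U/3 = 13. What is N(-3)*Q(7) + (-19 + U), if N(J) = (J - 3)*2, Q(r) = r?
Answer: -142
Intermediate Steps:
U = -39 (U = -3*13 = -39)
N(J) = -6 + 2*J (N(J) = (-3 + J)*2 = -6 + 2*J)
N(-3)*Q(7) + (-19 + U) = (-6 + 2*(-3))*7 + (-19 - 39) = (-6 - 6)*7 - 58 = -12*7 - 58 = -84 - 58 = -142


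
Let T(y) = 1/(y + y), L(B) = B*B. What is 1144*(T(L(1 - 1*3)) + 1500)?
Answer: 1716143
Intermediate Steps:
L(B) = B²
T(y) = 1/(2*y)
1144*(T(L(1 - 1*3)) + 1500) = 1144*(1/(2*((1 - 1*3)²)) + 1500) = 1144*(1/(2*((1 - 3)²)) + 1500) = 1144*(1/(2*((-2)²)) + 1500) = 1144*((½)/4 + 1500) = 1144*((½)*(¼) + 1500) = 1144*(⅛ + 1500) = 1144*(12001/8) = 1716143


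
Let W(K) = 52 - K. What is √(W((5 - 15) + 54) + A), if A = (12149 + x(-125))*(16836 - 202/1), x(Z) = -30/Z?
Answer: 3*√561362406/5 ≈ 14216.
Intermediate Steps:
A = 5052261454/25 (A = (12149 - 30/(-125))*(16836 - 202/1) = (12149 - 30*(-1/125))*(16836 - 202*1) = (12149 + 6/25)*(16836 - 202) = (303731/25)*16634 = 5052261454/25 ≈ 2.0209e+8)
√(W((5 - 15) + 54) + A) = √((52 - ((5 - 15) + 54)) + 5052261454/25) = √((52 - (-10 + 54)) + 5052261454/25) = √((52 - 1*44) + 5052261454/25) = √((52 - 44) + 5052261454/25) = √(8 + 5052261454/25) = √(5052261654/25) = 3*√561362406/5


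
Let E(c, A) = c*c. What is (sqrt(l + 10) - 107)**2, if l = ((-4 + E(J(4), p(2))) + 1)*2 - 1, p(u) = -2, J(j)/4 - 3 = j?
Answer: (107 - sqrt(1571))**2 ≈ 4537.9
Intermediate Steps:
J(j) = 12 + 4*j
E(c, A) = c**2
l = 1561 (l = ((-4 + (12 + 4*4)**2) + 1)*2 - 1 = ((-4 + (12 + 16)**2) + 1)*2 - 1 = ((-4 + 28**2) + 1)*2 - 1 = ((-4 + 784) + 1)*2 - 1 = (780 + 1)*2 - 1 = 781*2 - 1 = 1562 - 1 = 1561)
(sqrt(l + 10) - 107)**2 = (sqrt(1561 + 10) - 107)**2 = (sqrt(1571) - 107)**2 = (-107 + sqrt(1571))**2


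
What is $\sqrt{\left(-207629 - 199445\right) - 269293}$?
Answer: $i \sqrt{676367} \approx 822.42 i$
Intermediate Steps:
$\sqrt{\left(-207629 - 199445\right) - 269293} = \sqrt{-407074 - 269293} = \sqrt{-676367} = i \sqrt{676367}$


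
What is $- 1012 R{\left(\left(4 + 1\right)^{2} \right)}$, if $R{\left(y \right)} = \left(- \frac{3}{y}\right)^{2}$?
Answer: $- \frac{9108}{625} \approx -14.573$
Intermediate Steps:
$R{\left(y \right)} = \frac{9}{y^{2}}$
$- 1012 R{\left(\left(4 + 1\right)^{2} \right)} = - 1012 \frac{9}{\left(4 + 1\right)^{4}} = - 1012 \cdot \frac{9}{625} = - 1012 \cdot 9 \cdot \frac{1}{625} = \left(-1012\right) \frac{9}{625} = - \frac{9108}{625}$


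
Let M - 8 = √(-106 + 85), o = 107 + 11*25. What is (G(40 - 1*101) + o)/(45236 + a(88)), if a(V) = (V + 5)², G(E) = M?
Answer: 6/829 + I*√21/53885 ≈ 0.0072376 + 8.5044e-5*I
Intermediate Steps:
o = 382 (o = 107 + 275 = 382)
M = 8 + I*√21 (M = 8 + √(-106 + 85) = 8 + √(-21) = 8 + I*√21 ≈ 8.0 + 4.5826*I)
G(E) = 8 + I*√21
a(V) = (5 + V)²
(G(40 - 1*101) + o)/(45236 + a(88)) = ((8 + I*√21) + 382)/(45236 + (5 + 88)²) = (390 + I*√21)/(45236 + 93²) = (390 + I*√21)/(45236 + 8649) = (390 + I*√21)/53885 = (390 + I*√21)*(1/53885) = 6/829 + I*√21/53885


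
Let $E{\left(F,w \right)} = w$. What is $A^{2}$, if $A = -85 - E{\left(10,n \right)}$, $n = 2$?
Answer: $7569$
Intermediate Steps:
$A = -87$ ($A = -85 - 2 = -87$)
$A^{2} = \left(-87\right)^{2} = 7569$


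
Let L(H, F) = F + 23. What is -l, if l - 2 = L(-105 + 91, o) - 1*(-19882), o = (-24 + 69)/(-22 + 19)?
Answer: -19892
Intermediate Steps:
o = -15 (o = 45/(-3) = 45*(-⅓) = -15)
L(H, F) = 23 + F
l = 19892 (l = 2 + ((23 - 15) - 1*(-19882)) = 2 + (8 + 19882) = 2 + 19890 = 19892)
-l = -1*19892 = -19892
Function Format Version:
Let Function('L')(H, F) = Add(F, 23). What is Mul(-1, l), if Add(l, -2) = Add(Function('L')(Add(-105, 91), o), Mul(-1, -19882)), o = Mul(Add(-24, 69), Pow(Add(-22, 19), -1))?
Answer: -19892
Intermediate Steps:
o = -15 (o = Mul(45, Pow(-3, -1)) = Mul(45, Rational(-1, 3)) = -15)
Function('L')(H, F) = Add(23, F)
l = 19892 (l = Add(2, Add(Add(23, -15), Mul(-1, -19882))) = Add(2, Add(8, 19882)) = Add(2, 19890) = 19892)
Mul(-1, l) = Mul(-1, 19892) = -19892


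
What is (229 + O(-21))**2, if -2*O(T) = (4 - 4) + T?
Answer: 229441/4 ≈ 57360.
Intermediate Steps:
O(T) = -T/2 (O(T) = -((4 - 4) + T)/2 = -(0 + T)/2 = -T/2)
(229 + O(-21))**2 = (229 - 1/2*(-21))**2 = (229 + 21/2)**2 = (479/2)**2 = 229441/4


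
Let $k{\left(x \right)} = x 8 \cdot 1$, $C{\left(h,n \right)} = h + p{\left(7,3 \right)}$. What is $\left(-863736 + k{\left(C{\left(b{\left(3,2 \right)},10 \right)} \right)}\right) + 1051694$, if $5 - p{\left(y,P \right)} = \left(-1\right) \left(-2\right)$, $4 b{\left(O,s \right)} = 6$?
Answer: $187994$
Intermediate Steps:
$b{\left(O,s \right)} = \frac{3}{2}$ ($b{\left(O,s \right)} = \frac{1}{4} \cdot 6 = \frac{3}{2}$)
$p{\left(y,P \right)} = 3$ ($p{\left(y,P \right)} = 5 - \left(-1\right) \left(-2\right) = 5 - 2 = 3$)
$C{\left(h,n \right)} = 3 + h$ ($C{\left(h,n \right)} = h + 3 = 3 + h$)
$k{\left(x \right)} = 8 x$ ($k{\left(x \right)} = 8 x 1 = 8 x$)
$\left(-863736 + k{\left(C{\left(b{\left(3,2 \right)},10 \right)} \right)}\right) + 1051694 = \left(-863736 + 8 \left(3 + \frac{3}{2}\right)\right) + 1051694 = \left(-863736 + 8 \cdot \frac{9}{2}\right) + 1051694 = \left(-863736 + 36\right) + 1051694 = -863700 + 1051694 = 187994$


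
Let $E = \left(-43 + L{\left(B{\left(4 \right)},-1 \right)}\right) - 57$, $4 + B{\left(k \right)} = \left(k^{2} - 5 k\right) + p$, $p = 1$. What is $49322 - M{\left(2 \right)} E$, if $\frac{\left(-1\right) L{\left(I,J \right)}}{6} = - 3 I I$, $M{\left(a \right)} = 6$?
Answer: $44630$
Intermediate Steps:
$B{\left(k \right)} = -3 + k^{2} - 5 k$ ($B{\left(k \right)} = -4 + \left(\left(k^{2} - 5 k\right) + 1\right) = -4 + \left(1 + k^{2} - 5 k\right) = -3 + k^{2} - 5 k$)
$L{\left(I,J \right)} = 18 I^{2}$ ($L{\left(I,J \right)} = - 6 - 3 I I = - 6 \left(- 3 I^{2}\right) = 18 I^{2}$)
$E = 782$ ($E = \left(-43 + 18 \left(-3 + 4^{2} - 20\right)^{2}\right) - 57 = \left(-43 + 18 \left(-3 + 16 - 20\right)^{2}\right) - 57 = \left(-43 + 18 \left(-7\right)^{2}\right) - 57 = \left(-43 + 18 \cdot 49\right) - 57 = \left(-43 + 882\right) - 57 = 839 - 57 = 782$)
$49322 - M{\left(2 \right)} E = 49322 - 6 \cdot 782 = 49322 - 4692 = 44630$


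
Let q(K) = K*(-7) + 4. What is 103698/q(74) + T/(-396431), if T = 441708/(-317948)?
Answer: -1633819560518814/8098355500529 ≈ -201.75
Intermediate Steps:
T = -110427/79487 (T = 441708*(-1/317948) = -110427/79487 ≈ -1.3892)
q(K) = 4 - 7*K (q(K) = -7*K + 4 = 4 - 7*K)
103698/q(74) + T/(-396431) = 103698/(4 - 7*74) - 110427/79487/(-396431) = 103698/(4 - 518) - 110427/79487*(-1/396431) = 103698/(-514) + 110427/31511110897 = 103698*(-1/514) + 110427/31511110897 = -51849/257 + 110427/31511110897 = -1633819560518814/8098355500529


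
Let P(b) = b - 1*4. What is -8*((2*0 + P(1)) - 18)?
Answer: 168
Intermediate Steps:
P(b) = -4 + b (P(b) = b - 4 = -4 + b)
-8*((2*0 + P(1)) - 18) = -8*((2*0 + (-4 + 1)) - 18) = -8*((0 - 3) - 18) = -8*(-3 - 18) = -8*(-21) = 168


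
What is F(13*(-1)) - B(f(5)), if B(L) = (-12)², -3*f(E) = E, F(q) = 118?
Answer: -26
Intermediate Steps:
f(E) = -E/3
B(L) = 144
F(13*(-1)) - B(f(5)) = 118 - 1*144 = 118 - 144 = -26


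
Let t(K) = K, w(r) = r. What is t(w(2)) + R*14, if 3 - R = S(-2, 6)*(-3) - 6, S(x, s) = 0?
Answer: 128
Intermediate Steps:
R = 9 (R = 3 - (0*(-3) - 6) = 3 - (0 - 6) = 3 - 1*(-6) = 3 + 6 = 9)
t(w(2)) + R*14 = 2 + 9*14 = 2 + 126 = 128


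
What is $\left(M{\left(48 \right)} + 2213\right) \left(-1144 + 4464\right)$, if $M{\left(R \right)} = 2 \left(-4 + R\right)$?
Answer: $7639320$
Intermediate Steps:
$M{\left(R \right)} = -8 + 2 R$
$\left(M{\left(48 \right)} + 2213\right) \left(-1144 + 4464\right) = \left(\left(-8 + 2 \cdot 48\right) + 2213\right) \left(-1144 + 4464\right) = \left(\left(-8 + 96\right) + 2213\right) 3320 = \left(88 + 2213\right) 3320 = 2301 \cdot 3320 = 7639320$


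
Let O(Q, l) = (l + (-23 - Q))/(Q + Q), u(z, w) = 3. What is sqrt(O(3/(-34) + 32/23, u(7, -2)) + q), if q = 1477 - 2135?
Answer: I*sqrt(2766917194)/2038 ≈ 25.81*I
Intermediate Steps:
O(Q, l) = (-23 + l - Q)/(2*Q) (O(Q, l) = (-23 + l - Q)/((2*Q)) = (-23 + l - Q)*(1/(2*Q)) = (-23 + l - Q)/(2*Q))
q = -658
sqrt(O(3/(-34) + 32/23, u(7, -2)) + q) = sqrt((-23 + 3 - (3/(-34) + 32/23))/(2*(3/(-34) + 32/23)) - 658) = sqrt((-23 + 3 - (3*(-1/34) + 32*(1/23)))/(2*(3*(-1/34) + 32*(1/23))) - 658) = sqrt((-23 + 3 - (-3/34 + 32/23))/(2*(-3/34 + 32/23)) - 658) = sqrt((-23 + 3 - 1*1019/782)/(2*(1019/782)) - 658) = sqrt((1/2)*(782/1019)*(-23 + 3 - 1019/782) - 658) = sqrt((1/2)*(782/1019)*(-16659/782) - 658) = sqrt(-16659/2038 - 658) = sqrt(-1357663/2038) = I*sqrt(2766917194)/2038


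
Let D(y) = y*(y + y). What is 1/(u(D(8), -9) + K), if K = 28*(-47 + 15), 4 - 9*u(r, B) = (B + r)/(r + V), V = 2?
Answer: -1170/1047919 ≈ -0.0011165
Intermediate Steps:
D(y) = 2*y² (D(y) = y*(2*y) = 2*y²)
u(r, B) = 4/9 - (B + r)/(9*(2 + r)) (u(r, B) = 4/9 - (B + r)/(9*(r + 2)) = 4/9 - (B + r)/(9*(2 + r)))
K = -896 (K = 28*(-32) = -896)
1/(u(D(8), -9) + K) = 1/((8 - 1*(-9) + 3*(2*8²))/(9*(2 + 2*8²)) - 896) = 1/((8 + 9 + 3*(2*64))/(9*(2 + 2*64)) - 896) = 1/((8 + 9 + 3*128)/(9*(2 + 128)) - 896) = 1/((⅑)*(8 + 9 + 384)/130 - 896) = 1/((⅑)*(1/130)*401 - 896) = 1/(401/1170 - 896) = 1/(-1047919/1170) = -1170/1047919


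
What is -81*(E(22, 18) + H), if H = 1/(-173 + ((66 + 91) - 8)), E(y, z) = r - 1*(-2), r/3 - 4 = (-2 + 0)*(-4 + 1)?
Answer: -20709/8 ≈ -2588.6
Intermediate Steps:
r = 30 (r = 12 + 3*((-2 + 0)*(-4 + 1)) = 12 + 3*(-2*(-3)) = 12 + 3*6 = 12 + 18 = 30)
E(y, z) = 32 (E(y, z) = 30 - 1*(-2) = 30 + 2 = 32)
H = -1/24 (H = 1/(-173 + (157 - 8)) = 1/(-173 + 149) = 1/(-24) = -1/24 ≈ -0.041667)
-81*(E(22, 18) + H) = -81*(32 - 1/24) = -81*767/24 = -20709/8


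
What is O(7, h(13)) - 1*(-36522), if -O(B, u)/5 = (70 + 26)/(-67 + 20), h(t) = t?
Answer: 1717014/47 ≈ 36532.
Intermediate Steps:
O(B, u) = 480/47 (O(B, u) = -5*(70 + 26)/(-67 + 20) = -480/(-47) = -480*(-1)/47 = -5*(-96/47) = 480/47)
O(7, h(13)) - 1*(-36522) = 480/47 - 1*(-36522) = 480/47 + 36522 = 1717014/47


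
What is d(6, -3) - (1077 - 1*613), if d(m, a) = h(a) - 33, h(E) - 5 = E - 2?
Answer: -497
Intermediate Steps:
h(E) = 3 + E (h(E) = 5 + (E - 2) = 5 + (-2 + E) = 3 + E)
d(m, a) = -30 + a (d(m, a) = (3 + a) - 33 = -30 + a)
d(6, -3) - (1077 - 1*613) = (-30 - 3) - (1077 - 1*613) = -33 - (1077 - 613) = -33 - 1*464 = -33 - 464 = -497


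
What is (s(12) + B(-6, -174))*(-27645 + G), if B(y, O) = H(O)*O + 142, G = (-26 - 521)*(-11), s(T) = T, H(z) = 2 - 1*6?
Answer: -18383800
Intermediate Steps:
H(z) = -4 (H(z) = 2 - 6 = -4)
G = 6017 (G = -547*(-11) = 6017)
B(y, O) = 142 - 4*O (B(y, O) = -4*O + 142 = 142 - 4*O)
(s(12) + B(-6, -174))*(-27645 + G) = (12 + (142 - 4*(-174)))*(-27645 + 6017) = (12 + (142 + 696))*(-21628) = (12 + 838)*(-21628) = 850*(-21628) = -18383800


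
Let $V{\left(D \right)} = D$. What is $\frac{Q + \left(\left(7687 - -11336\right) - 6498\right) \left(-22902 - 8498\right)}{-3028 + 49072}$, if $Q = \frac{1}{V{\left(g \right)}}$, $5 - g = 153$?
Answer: $- \frac{58206180001}{6814512} \approx -8541.5$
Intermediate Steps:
$g = -148$ ($g = 5 - 153 = -148$)
$Q = - \frac{1}{148}$ ($Q = \frac{1}{-148} = - \frac{1}{148} \approx -0.0067568$)
$\frac{Q + \left(\left(7687 - -11336\right) - 6498\right) \left(-22902 - 8498\right)}{-3028 + 49072} = \frac{- \frac{1}{148} + \left(\left(7687 - -11336\right) - 6498\right) \left(-22902 - 8498\right)}{-3028 + 49072} = \frac{- \frac{1}{148} + \left(\left(7687 + 11336\right) - 6498\right) \left(-31400\right)}{46044} = \left(- \frac{1}{148} + \left(19023 - 6498\right) \left(-31400\right)\right) \frac{1}{46044} = \left(- \frac{1}{148} + 12525 \left(-31400\right)\right) \frac{1}{46044} = \left(- \frac{1}{148} - 393285000\right) \frac{1}{46044} = \left(- \frac{58206180001}{148}\right) \frac{1}{46044} = - \frac{58206180001}{6814512}$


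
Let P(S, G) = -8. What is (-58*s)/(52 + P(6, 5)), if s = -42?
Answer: 609/11 ≈ 55.364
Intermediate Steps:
(-58*s)/(52 + P(6, 5)) = (-58*(-42))/(52 - 8) = 2436/44 = 2436*(1/44) = 609/11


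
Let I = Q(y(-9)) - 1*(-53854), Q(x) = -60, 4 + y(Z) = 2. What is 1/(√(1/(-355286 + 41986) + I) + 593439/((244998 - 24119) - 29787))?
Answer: -24468782947700/423774442555203093 + 754465960*√651882930907/141258147518401031 ≈ 0.0042546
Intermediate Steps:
y(Z) = -2 (y(Z) = -4 + 2 = -2)
I = 53794 (I = -60 - 1*(-53854) = -60 + 53854 = 53794)
1/(√(1/(-355286 + 41986) + I) + 593439/((244998 - 24119) - 29787)) = 1/(√(1/(-355286 + 41986) + 53794) + 593439/((244998 - 24119) - 29787)) = 1/(√(1/(-313300) + 53794) + 593439/(220879 - 29787)) = 1/(√(-1/313300 + 53794) + 593439/191092) = 1/(√(16853660199/313300) + 593439*(1/191092)) = 1/(9*√651882930907/31330 + 53949/17372) = 1/(53949/17372 + 9*√651882930907/31330)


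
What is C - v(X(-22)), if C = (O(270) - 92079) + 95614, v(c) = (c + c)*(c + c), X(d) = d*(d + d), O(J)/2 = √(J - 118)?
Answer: -3744561 + 4*√38 ≈ -3.7445e+6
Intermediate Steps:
O(J) = 2*√(-118 + J) (O(J) = 2*√(J - 118) = 2*√(-118 + J))
X(d) = 2*d² (X(d) = d*(2*d) = 2*d²)
v(c) = 4*c² (v(c) = (2*c)*(2*c) = 4*c²)
C = 3535 + 4*√38 (C = (2*√(-118 + 270) - 92079) + 95614 = (2*√152 - 92079) + 95614 = (2*(2*√38) - 92079) + 95614 = (4*√38 - 92079) + 95614 = (-92079 + 4*√38) + 95614 = 3535 + 4*√38 ≈ 3559.7)
C - v(X(-22)) = (3535 + 4*√38) - 4*(2*(-22)²)² = (3535 + 4*√38) - 4*(2*484)² = (3535 + 4*√38) - 4*968² = (3535 + 4*√38) - 4*937024 = (3535 + 4*√38) - 1*3748096 = (3535 + 4*√38) - 3748096 = -3744561 + 4*√38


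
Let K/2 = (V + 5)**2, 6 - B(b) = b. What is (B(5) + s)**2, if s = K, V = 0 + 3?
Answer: 16641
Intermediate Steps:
V = 3
B(b) = 6 - b
K = 128 (K = 2*(3 + 5)**2 = 2*8**2 = 2*64 = 128)
s = 128
(B(5) + s)**2 = ((6 - 1*5) + 128)**2 = ((6 - 5) + 128)**2 = (1 + 128)**2 = 129**2 = 16641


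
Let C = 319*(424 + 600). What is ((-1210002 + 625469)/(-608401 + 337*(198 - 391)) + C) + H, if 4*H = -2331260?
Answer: -172507644745/673442 ≈ -2.5616e+5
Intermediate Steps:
H = -582815 (H = (¼)*(-2331260) = -582815)
C = 326656 (C = 319*1024 = 326656)
((-1210002 + 625469)/(-608401 + 337*(198 - 391)) + C) + H = ((-1210002 + 625469)/(-608401 + 337*(198 - 391)) + 326656) - 582815 = (-584533/(-608401 + 337*(-193)) + 326656) - 582815 = (-584533/(-608401 - 65041) + 326656) - 582815 = (-584533/(-673442) + 326656) - 582815 = (-584533*(-1/673442) + 326656) - 582815 = (584533/673442 + 326656) - 582815 = 219984454485/673442 - 582815 = -172507644745/673442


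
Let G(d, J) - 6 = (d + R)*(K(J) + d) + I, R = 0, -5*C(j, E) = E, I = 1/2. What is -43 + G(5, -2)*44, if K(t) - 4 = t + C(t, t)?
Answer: 1871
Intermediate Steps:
I = ½ ≈ 0.50000
C(j, E) = -E/5
K(t) = 4 + 4*t/5 (K(t) = 4 + (t - t/5) = 4 + 4*t/5)
G(d, J) = 13/2 + d*(4 + d + 4*J/5) (G(d, J) = 6 + ((d + 0)*((4 + 4*J/5) + d) + ½) = 6 + (d*(4 + d + 4*J/5) + ½) = 6 + (½ + d*(4 + d + 4*J/5)) = 13/2 + d*(4 + d + 4*J/5))
-43 + G(5, -2)*44 = -43 + (13/2 + 5² + (⅘)*5*(5 - 2))*44 = -43 + (13/2 + 25 + (⅘)*5*3)*44 = -43 + (13/2 + 25 + 12)*44 = -43 + (87/2)*44 = -43 + 1914 = 1871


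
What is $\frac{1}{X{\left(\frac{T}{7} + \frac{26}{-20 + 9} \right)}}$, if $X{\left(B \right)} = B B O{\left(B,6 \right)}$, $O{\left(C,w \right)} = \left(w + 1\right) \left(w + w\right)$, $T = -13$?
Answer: $\frac{847}{1267500} \approx 0.00066824$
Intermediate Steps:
$O{\left(C,w \right)} = 2 w \left(1 + w\right)$ ($O{\left(C,w \right)} = \left(1 + w\right) 2 w = 2 w \left(1 + w\right)$)
$X{\left(B \right)} = 84 B^{2}$ ($X{\left(B \right)} = B B 2 \cdot 6 \left(1 + 6\right) = B^{2} \cdot 2 \cdot 6 \cdot 7 = B^{2} \cdot 84 = 84 B^{2}$)
$\frac{1}{X{\left(\frac{T}{7} + \frac{26}{-20 + 9} \right)}} = \frac{1}{84 \left(- \frac{13}{7} + \frac{26}{-20 + 9}\right)^{2}} = \frac{1}{84 \left(\left(-13\right) \frac{1}{7} + \frac{26}{-11}\right)^{2}} = \frac{1}{84 \left(- \frac{13}{7} + 26 \left(- \frac{1}{11}\right)\right)^{2}} = \frac{1}{84 \left(- \frac{13}{7} - \frac{26}{11}\right)^{2}} = \frac{1}{84 \left(- \frac{325}{77}\right)^{2}} = \frac{1}{84 \cdot \frac{105625}{5929}} = \frac{1}{\frac{1267500}{847}} = \frac{847}{1267500}$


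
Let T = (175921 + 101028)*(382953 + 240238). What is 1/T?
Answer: 1/172592124259 ≈ 5.7940e-12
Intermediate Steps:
T = 172592124259 (T = 276949*623191 = 172592124259)
1/T = 1/172592124259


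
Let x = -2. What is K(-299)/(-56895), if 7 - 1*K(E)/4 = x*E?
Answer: 788/18965 ≈ 0.041550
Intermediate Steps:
K(E) = 28 + 8*E (K(E) = 28 - (-8)*E = 28 + 8*E)
K(-299)/(-56895) = (28 + 8*(-299))/(-56895) = (28 - 2392)*(-1/56895) = -2364*(-1/56895) = 788/18965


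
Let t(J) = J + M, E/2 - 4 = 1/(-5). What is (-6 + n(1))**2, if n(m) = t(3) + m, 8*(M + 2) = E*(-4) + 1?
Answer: 94249/1600 ≈ 58.906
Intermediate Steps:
E = 38/5 (E = 8 + 2/(-5) = 8 + 2*(-1/5) = 8 - 2/5 = 38/5 ≈ 7.6000)
M = -227/40 (M = -2 + ((38/5)*(-4) + 1)/8 = -2 + (-152/5 + 1)/8 = -2 + (1/8)*(-147/5) = -2 - 147/40 = -227/40 ≈ -5.6750)
t(J) = -227/40 + J (t(J) = J - 227/40 = -227/40 + J)
n(m) = -107/40 + m (n(m) = (-227/40 + 3) + m = -107/40 + m)
(-6 + n(1))**2 = (-6 + (-107/40 + 1))**2 = (-6 - 67/40)**2 = (-307/40)**2 = 94249/1600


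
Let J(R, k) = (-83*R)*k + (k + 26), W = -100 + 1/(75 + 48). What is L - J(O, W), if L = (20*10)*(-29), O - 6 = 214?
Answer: -225284039/123 ≈ -1.8316e+6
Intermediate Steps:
O = 220 (O = 6 + 214 = 220)
W = -12299/123 (W = -100 + 1/123 = -12299/123 ≈ -99.992)
J(R, k) = 26 + k - 83*R*k (J(R, k) = -83*R*k + (26 + k) = 26 + k - 83*R*k)
L = -5800 (L = 200*(-29) = -5800)
L - J(O, W) = -5800 - (26 - 12299/123 - 83*220*(-12299/123)) = -5800 - (26 - 12299/123 + 224579740/123) = -5800 - 1*224570639/123 = -5800 - 224570639/123 = -225284039/123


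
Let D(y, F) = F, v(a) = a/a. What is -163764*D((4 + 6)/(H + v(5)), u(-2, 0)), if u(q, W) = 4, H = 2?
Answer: -655056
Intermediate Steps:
v(a) = 1
-163764*D((4 + 6)/(H + v(5)), u(-2, 0)) = -163764*4 = -655056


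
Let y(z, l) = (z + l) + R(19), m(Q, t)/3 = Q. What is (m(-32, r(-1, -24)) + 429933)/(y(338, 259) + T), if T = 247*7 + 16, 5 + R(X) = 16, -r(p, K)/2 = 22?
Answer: 429837/2353 ≈ 182.68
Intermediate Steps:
r(p, K) = -44 (r(p, K) = -2*22 = -44)
m(Q, t) = 3*Q
R(X) = 11 (R(X) = -5 + 16 = 11)
T = 1745 (T = 1729 + 16 = 1745)
y(z, l) = 11 + l + z (y(z, l) = (z + l) + 11 = (l + z) + 11 = 11 + l + z)
(m(-32, r(-1, -24)) + 429933)/(y(338, 259) + T) = (3*(-32) + 429933)/((11 + 259 + 338) + 1745) = (-96 + 429933)/(608 + 1745) = 429837/2353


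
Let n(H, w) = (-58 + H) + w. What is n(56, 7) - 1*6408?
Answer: -6403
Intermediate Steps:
n(H, w) = -58 + H + w
n(56, 7) - 1*6408 = (-58 + 56 + 7) - 1*6408 = 5 - 6408 = -6403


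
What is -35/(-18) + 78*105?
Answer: 147455/18 ≈ 8191.9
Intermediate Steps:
-35/(-18) + 78*105 = -35*(-1/18) + 8190 = 35/18 + 8190 = 147455/18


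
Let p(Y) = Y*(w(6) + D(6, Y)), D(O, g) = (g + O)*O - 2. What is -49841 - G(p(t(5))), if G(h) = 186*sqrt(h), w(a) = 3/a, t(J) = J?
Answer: -49841 - 93*sqrt(1290) ≈ -53181.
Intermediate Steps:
D(O, g) = -2 + O*(O + g) (D(O, g) = (O + g)*O - 2 = O*(O + g) - 2 = -2 + O*(O + g))
p(Y) = Y*(69/2 + 6*Y) (p(Y) = Y*(3/6 + (-2 + 6**2 + 6*Y)) = Y*(3*(1/6) + (-2 + 36 + 6*Y)) = Y*(1/2 + (34 + 6*Y)) = Y*(69/2 + 6*Y))
-49841 - G(p(t(5))) = -49841 - 186*sqrt((3/2)*5*(23 + 4*5)) = -49841 - 186*sqrt((3/2)*5*(23 + 20)) = -49841 - 186*sqrt((3/2)*5*43) = -49841 - 186*sqrt(645/2) = -49841 - 186*sqrt(1290)/2 = -49841 - 93*sqrt(1290)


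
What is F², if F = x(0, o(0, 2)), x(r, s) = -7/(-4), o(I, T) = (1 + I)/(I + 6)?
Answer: 49/16 ≈ 3.0625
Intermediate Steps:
o(I, T) = (1 + I)/(6 + I)
x(r, s) = 7/4 (x(r, s) = -7*(-¼) = 7/4)
F = 7/4 ≈ 1.7500
F² = (7/4)² = 49/16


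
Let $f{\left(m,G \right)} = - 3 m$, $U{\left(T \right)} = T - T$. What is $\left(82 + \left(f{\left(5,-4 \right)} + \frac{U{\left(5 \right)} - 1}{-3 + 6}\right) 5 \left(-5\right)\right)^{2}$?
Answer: $\frac{1948816}{9} \approx 2.1654 \cdot 10^{5}$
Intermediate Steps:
$U{\left(T \right)} = 0$
$\left(82 + \left(f{\left(5,-4 \right)} + \frac{U{\left(5 \right)} - 1}{-3 + 6}\right) 5 \left(-5\right)\right)^{2} = \left(82 + \left(\left(-3\right) 5 + \frac{0 - 1}{-3 + 6}\right) 5 \left(-5\right)\right)^{2} = \left(82 + \left(-15 - \frac{1}{3}\right) \left(-25\right)\right)^{2} = \left(82 - - \frac{1150}{3}\right)^{2} = \left(82 + \frac{1150}{3}\right)^{2} = \left(\frac{1396}{3}\right)^{2} = \frac{1948816}{9}$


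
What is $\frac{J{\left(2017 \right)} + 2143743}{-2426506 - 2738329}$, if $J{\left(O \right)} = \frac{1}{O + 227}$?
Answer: $- \frac{4810559293}{11589889740} \approx -0.41507$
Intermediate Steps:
$J{\left(O \right)} = \frac{1}{227 + O}$
$\frac{J{\left(2017 \right)} + 2143743}{-2426506 - 2738329} = \frac{\frac{1}{227 + 2017} + 2143743}{-2426506 - 2738329} = \frac{\frac{1}{2244} + 2143743}{-5164835} = \left(\frac{1}{2244} + 2143743\right) \left(- \frac{1}{5164835}\right) = \frac{4810559293}{2244} \left(- \frac{1}{5164835}\right) = - \frac{4810559293}{11589889740}$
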